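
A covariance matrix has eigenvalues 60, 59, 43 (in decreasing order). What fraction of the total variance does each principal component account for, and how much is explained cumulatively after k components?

Step 1 — total variance = trace(Sigma) = Σ λ_i = 60 + 59 + 43 = 162.

Step 2 — fraction explained by component i = λ_i / Σ λ:
  PC1: 60/162 = 0.3704
  PC2: 59/162 = 0.3642
  PC3: 43/162 = 0.2654

Step 3 — cumulative fraction after k components = (λ_1 + ... + λ_k) / Σ λ:
  k = 1: 60/162 = 0.3704
  k = 2: (60 + 59)/162 = 119/162 = 0.7346
  k = 3: (60 + 59 + 43)/162 = 162/162 = 1

Summary (fraction, with percent):

explained: PC1 0.3704 (37.04%), PC2 0.3642 (36.42%), PC3 0.2654 (26.54%);  cumulative: 0.3704, 0.7346, 1


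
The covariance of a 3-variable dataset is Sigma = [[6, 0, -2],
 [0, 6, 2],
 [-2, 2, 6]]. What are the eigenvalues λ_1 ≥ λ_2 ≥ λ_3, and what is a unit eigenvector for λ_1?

Step 1 — characteristic polynomial p(λ) = det(λI - Sigma) = λ³ - tr·λ² + c_1·λ - det, where tr = trace, c_1 = sum of the principal 2×2 minors, det = det(Sigma):
  tr = 6 + 6 + 6 = 18,
  c_1 = (6·6 - (0)²) + (6·6 - (-2)²) + (6·6 - (2)²) = 36 + 32 + 32 = 100,
  det = 6·(6·6 - (2)²) - (0)·((0)·6 - (2)·(-2)) + (-2)·((0)·(2) - 6·(-2)) = 6·(32) - (0)·(4) + (-2)·(12) = 168.
  So p(λ) = λ³ - 18λ² + 100λ - 168.
Step 2 — look for an integer root (rational root theorem: any rational root is an integer divisor of 168). Testing λ = 6:
  p(6) = 216 - 648 + 600 - 168 = 0  ✓
  Dividing out (λ - 6): p(λ) = (λ - 6)(λ² - 12λ + 28).
Step 3 — remaining eigenvalues from the quadratic λ² - 12λ + 28 = 0:
  Δ = 12² - 4·28 = 144 - 112 = 32,  λ = (12 ± √32)/2 = (12 ± 5.6569)/2 ≈ 8.8284 or 3.1716.
  Sorted: λ_1 = 8.8284,  λ_2 = 6,  λ_3 = 3.1716  (check: sum = 18 = tr ✓).

Step 4 — unit eigenvector for λ_1 ≈ 8.8284: v spans the null space of (Sigma - λ_1 I), whose rows are
  r_1 = (-2.8284, 0, -2),  r_2 = (0, -2.8284, 2),  r_3 = (-2, 2, -2.8284).
  v is orthogonal to every row, so take v ∝ r_1 × r_2 = ((0)·(2) - (-2)·(-2.8284), (-2)·(0) - (-2.8284)·(2), (-2.8284)·(-2.8284) - (0)·(0)) ≈ (-5.6569, 5.6569, 8).
  Rescale (multiply by -1 so the first nonzero entry is positive): u = (5.6569, -5.6569, -8).
  ||u|| = √((5.6569)² + (-5.6569)² + (-8)²) = √(128) ≈ 11.3137,  v_1 = u/||u|| ≈ (0.5, -0.5, -0.7071) (||v_1|| = 1).

λ_1 = 8.8284,  λ_2 = 6,  λ_3 = 3.1716;  v_1 ≈ (0.5, -0.5, -0.7071)


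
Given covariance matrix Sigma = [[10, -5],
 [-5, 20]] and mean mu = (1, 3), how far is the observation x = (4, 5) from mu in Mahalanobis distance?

Step 1 — centre the observation: (x - mu) = (3, 2).

Step 2 — invert Sigma. det(Sigma) = 10·20 - (-5)² = 175.
  Sigma^{-1} = (1/det) · [[d, -b], [-b, a]] = [[0.1143, 0.0286],
 [0.0286, 0.0571]].

Step 3 — form the quadratic (x - mu)^T · Sigma^{-1} · (x - mu):
  Sigma^{-1} · (x - mu) = (0.4, 0.2).
  (x - mu)^T · [Sigma^{-1} · (x - mu)] = (3)·(0.4) + (2)·(0.2) = 1.6.

Step 4 — take square root: d = √(1.6) ≈ 1.2649.

d(x, mu) = √(1.6) ≈ 1.2649


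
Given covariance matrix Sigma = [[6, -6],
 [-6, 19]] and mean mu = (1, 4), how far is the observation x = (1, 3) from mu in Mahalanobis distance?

Step 1 — centre the observation: (x - mu) = (0, -1).

Step 2 — invert Sigma. det(Sigma) = 6·19 - (-6)² = 78.
  Sigma^{-1} = (1/det) · [[d, -b], [-b, a]] = [[0.2436, 0.0769],
 [0.0769, 0.0769]].

Step 3 — form the quadratic (x - mu)^T · Sigma^{-1} · (x - mu):
  Sigma^{-1} · (x - mu) = (-0.0769, -0.0769).
  (x - mu)^T · [Sigma^{-1} · (x - mu)] = (0)·(-0.0769) + (-1)·(-0.0769) = 0.0769.

Step 4 — take square root: d = √(0.0769) ≈ 0.2774.

d(x, mu) = √(0.0769) ≈ 0.2774


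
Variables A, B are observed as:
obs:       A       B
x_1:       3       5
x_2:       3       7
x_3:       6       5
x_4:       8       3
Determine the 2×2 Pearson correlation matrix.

Step 1 — column means:
  mean(A) = (3 + 3 + 6 + 8) / 4 = 20/4 = 5
  mean(B) = (5 + 7 + 5 + 3) / 4 = 20/4 = 5

Step 2 — sample variances and covariances s[i,j] = (1/(n-1)) · Σ_k (x_{k,i} - mean_i) · (x_{k,j} - mean_j), with n-1 = 3:
  s[A,A] = ((-2)·(-2) + (-2)·(-2) + (1)·(1) + (3)·(3)) / 3 = 18/3 = 6
  s[A,B] = ((-2)·(0) + (-2)·(2) + (1)·(0) + (3)·(-2)) / 3 = -10/3 = -3.3333
  s[B,B] = ((0)·(0) + (2)·(2) + (0)·(0) + (-2)·(-2)) / 3 = 8/3 = 2.6667
  Sample standard deviations s_i = √(s[i,i]):
  s(A) = √(6) = 2.4495
  s(B) = √(2.6667) = 1.633

Step 3 — r_{ij} = s_{ij} / (s_i · s_j):
  r[A,A] = 1 (diagonal).
  r[A,B] = -3.3333 / (2.4495 · 1.633) = -3.3333 / 4 = -0.8333
  r[B,B] = 1 (diagonal).

R is symmetric with unit diagonal. Assembling:

R = [[1, -0.8333],
 [-0.8333, 1]]


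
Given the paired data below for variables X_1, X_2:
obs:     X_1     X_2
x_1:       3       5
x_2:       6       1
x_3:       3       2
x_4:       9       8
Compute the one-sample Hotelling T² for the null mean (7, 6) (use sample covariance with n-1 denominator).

Step 1 — sample mean vector:
  mean(X_1) = (3 + 6 + 3 + 9) / 4 = 21/4 = 5.25
  mean(X_2) = (5 + 1 + 2 + 8) / 4 = 16/4 = 4
  x̄ = (5.25, 4),  deviation x̄ - mu_0 = (5.25, 4) - (7, 6) = (-1.75, -2).

Step 2 — sample covariance matrix, S[i,j] = (1/(n-1)) · Σ_k (x_{k,i} - mean_i) · (x_{k,j} - mean_j), divisor n-1 = 3:
  S[X_1,X_1] = ((-2.25)·(-2.25) + (0.75)·(0.75) + (-2.25)·(-2.25) + (3.75)·(3.75)) / 3 = 24.75/3 = 8.25
  S[X_1,X_2] = ((-2.25)·(1) + (0.75)·(-3) + (-2.25)·(-2) + (3.75)·(4)) / 3 = 15/3 = 5
  S[X_2,X_2] = ((1)·(1) + (-3)·(-3) + (-2)·(-2) + (4)·(4)) / 3 = 30/3 = 10
  S = [[8.25, 5],
 [5, 10]].

Step 3 — invert S. det(S) = 8.25·10 - (5)² = 57.5.
  S^{-1} = (1/det) · [[d, -b], [-b, a]] = [[0.1739, -0.087],
 [-0.087, 0.1435]].

Step 4 — quadratic form (x̄ - mu_0)^T · S^{-1} · (x̄ - mu_0):
  S^{-1} · (x̄ - mu_0) = (-0.1304, -0.1348),
  (x̄ - mu_0)^T · [...] = (-1.75)·(-0.1304) + (-2)·(-0.1348) = 0.4978.

Step 5 — scale by n: T² = 4 · 0.4978 = 1.9913.

T² ≈ 1.9913


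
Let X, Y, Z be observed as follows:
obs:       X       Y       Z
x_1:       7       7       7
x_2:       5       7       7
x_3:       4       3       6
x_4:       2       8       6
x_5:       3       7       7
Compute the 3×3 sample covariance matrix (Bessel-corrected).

Step 1 — column means:
  mean(X) = (7 + 5 + 4 + 2 + 3) / 5 = 21/5 = 4.2
  mean(Y) = (7 + 7 + 3 + 8 + 7) / 5 = 32/5 = 6.4
  mean(Z) = (7 + 7 + 6 + 6 + 7) / 5 = 33/5 = 6.6

Step 2 — sample covariance S[i,j] = (1/(n-1)) · Σ_k (x_{k,i} - mean_i) · (x_{k,j} - mean_j), with n-1 = 4.
  S[X,X] = ((2.8)·(2.8) + (0.8)·(0.8) + (-0.2)·(-0.2) + (-2.2)·(-2.2) + (-1.2)·(-1.2)) / 4 = 14.8/4 = 3.7
  S[X,Y] = ((2.8)·(0.6) + (0.8)·(0.6) + (-0.2)·(-3.4) + (-2.2)·(1.6) + (-1.2)·(0.6)) / 4 = -1.4/4 = -0.35
  S[X,Z] = ((2.8)·(0.4) + (0.8)·(0.4) + (-0.2)·(-0.6) + (-2.2)·(-0.6) + (-1.2)·(0.4)) / 4 = 2.4/4 = 0.6
  S[Y,Y] = ((0.6)·(0.6) + (0.6)·(0.6) + (-3.4)·(-3.4) + (1.6)·(1.6) + (0.6)·(0.6)) / 4 = 15.2/4 = 3.8
  S[Y,Z] = ((0.6)·(0.4) + (0.6)·(0.4) + (-3.4)·(-0.6) + (1.6)·(-0.6) + (0.6)·(0.4)) / 4 = 1.8/4 = 0.45
  S[Z,Z] = ((0.4)·(0.4) + (0.4)·(0.4) + (-0.6)·(-0.6) + (-0.6)·(-0.6) + (0.4)·(0.4)) / 4 = 1.2/4 = 0.3

S is symmetric (S[j,i] = S[i,j]). Assembling:

S = [[3.7, -0.35, 0.6],
 [-0.35, 3.8, 0.45],
 [0.6, 0.45, 0.3]]


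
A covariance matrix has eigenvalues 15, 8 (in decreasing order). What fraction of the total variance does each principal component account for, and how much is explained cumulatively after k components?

Step 1 — total variance = trace(Sigma) = Σ λ_i = 15 + 8 = 23.

Step 2 — fraction explained by component i = λ_i / Σ λ:
  PC1: 15/23 = 0.6522
  PC2: 8/23 = 0.3478

Step 3 — cumulative fraction after k components = (λ_1 + ... + λ_k) / Σ λ:
  k = 1: 15/23 = 0.6522
  k = 2: (15 + 8)/23 = 23/23 = 1

Summary (fraction, with percent):

explained: PC1 0.6522 (65.22%), PC2 0.3478 (34.78%);  cumulative: 0.6522, 1


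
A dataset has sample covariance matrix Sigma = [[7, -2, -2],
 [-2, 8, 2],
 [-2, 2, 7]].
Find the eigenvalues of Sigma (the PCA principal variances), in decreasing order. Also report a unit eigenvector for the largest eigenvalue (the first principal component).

Step 1 — characteristic polynomial p(λ) = det(λI - Sigma) = λ³ - tr·λ² + c_1·λ - det, where tr = trace, c_1 = sum of the principal 2×2 minors, det = det(Sigma):
  tr = 7 + 8 + 7 = 22,
  c_1 = (7·8 - (-2)²) + (7·7 - (-2)²) + (8·7 - (2)²) = 52 + 45 + 52 = 149,
  det = 7·(8·7 - (2)²) - (-2)·((-2)·7 - (2)·(-2)) + (-2)·((-2)·(2) - 8·(-2)) = 7·(52) - (-2)·(-10) + (-2)·(12) = 320.
  So p(λ) = λ³ - 22λ² + 149λ - 320.
Step 2 — look for an integer root (rational root theorem: any rational root is an integer divisor of 320). Testing λ = 5:
  p(5) = 125 - 550 + 745 - 320 = 0  ✓
  Dividing out (λ - 5): p(λ) = (λ - 5)(λ² - 17λ + 64).
Step 3 — remaining eigenvalues from the quadratic λ² - 17λ + 64 = 0:
  Δ = 17² - 4·64 = 289 - 256 = 33,  λ = (17 ± √33)/2 = (17 ± 5.7446)/2 ≈ 11.3723 or 5.6277.
  Sorted: λ_1 = 11.3723,  λ_2 = 5.6277,  λ_3 = 5  (check: sum = 22 = tr ✓).

Step 4 — unit eigenvector for λ_1 ≈ 11.3723: v spans the null space of (Sigma - λ_1 I), whose rows are
  r_1 = (-4.3723, -2, -2),  r_2 = (-2, -3.3723, 2),  r_3 = (-2, 2, -4.3723).
  v is orthogonal to every row, so take v ∝ r_1 × r_2 = ((-2)·(2) - (-2)·(-3.3723), (-2)·(-2) - (-4.3723)·(2), (-4.3723)·(-3.3723) - (-2)·(-2)) ≈ (-10.7446, 12.7446, 10.7446).
  Rescale (multiply by -1 so the first nonzero entry is positive): u = (10.7446, -12.7446, -10.7446).
  ||u|| = √((10.7446)² + (-12.7446)² + (-10.7446)²) = √(393.3151) ≈ 19.8322,  v_1 = u/||u|| ≈ (0.5418, -0.6426, -0.5418) (||v_1|| = 1).

λ_1 = 11.3723,  λ_2 = 5.6277,  λ_3 = 5;  v_1 ≈ (0.5418, -0.6426, -0.5418)


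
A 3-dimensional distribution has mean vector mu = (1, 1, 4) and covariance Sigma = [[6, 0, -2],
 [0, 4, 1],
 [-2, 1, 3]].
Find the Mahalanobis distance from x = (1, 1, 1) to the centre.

Step 1 — centre the observation: (x - mu) = (0, 0, -3).

Step 2 — invert Sigma (cofactor / det for 3×3, or solve directly):
  Sigma^{-1} = [[0.22, -0.04, 0.16],
 [-0.04, 0.28, -0.12],
 [0.16, -0.12, 0.48]].

Step 3 — form the quadratic (x - mu)^T · Sigma^{-1} · (x - mu):
  Sigma^{-1} · (x - mu) = (-0.48, 0.36, -1.44).
  (x - mu)^T · [Sigma^{-1} · (x - mu)] = (0)·(-0.48) + (0)·(0.36) + (-3)·(-1.44) = 4.32.

Step 4 — take square root: d = √(4.32) ≈ 2.0785.

d(x, mu) = √(4.32) ≈ 2.0785


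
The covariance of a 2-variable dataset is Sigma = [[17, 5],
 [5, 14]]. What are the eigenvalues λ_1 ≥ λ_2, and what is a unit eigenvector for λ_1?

Step 1 — characteristic polynomial of 2×2 Sigma:
  det(Sigma - λI) = λ² - trace · λ + det = 0.
  trace = 17 + 14 = 31, det = 17·14 - (5)² = 213.
Step 2 — discriminant:
  Δ = trace² - 4·det = 961 - 852 = 109.
Step 3 — eigenvalues:
  λ = (trace ± √Δ)/2 = (31 ± 10.4403)/2,
  λ_1 = 20.7202,  λ_2 = 10.2798.

Step 4 — unit eigenvector for λ_1: solve (Sigma - λ_1 I)v = 0. First row:
  (17 - 20.7202)·v_x + (5)·v_y = 0, i.e. (-3.7202)·v_x + (5)·v_y = 0,
  so v ∝ (b, λ_1 - a) = (5, 3.7202) = u.
  ||u|| = √((5)² + (3.7202)²) = √(38.8395) ≈ 6.2321,
  v_1 = u/||u|| ≈ (0.8023, 0.5969) (||v_1|| = 1).

λ_1 = 20.7202,  λ_2 = 10.2798;  v_1 ≈ (0.8023, 0.5969)


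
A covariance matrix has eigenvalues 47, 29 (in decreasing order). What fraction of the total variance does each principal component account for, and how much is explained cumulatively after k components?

Step 1 — total variance = trace(Sigma) = Σ λ_i = 47 + 29 = 76.

Step 2 — fraction explained by component i = λ_i / Σ λ:
  PC1: 47/76 = 0.6184
  PC2: 29/76 = 0.3816

Step 3 — cumulative fraction after k components = (λ_1 + ... + λ_k) / Σ λ:
  k = 1: 47/76 = 0.6184
  k = 2: (47 + 29)/76 = 76/76 = 1

Summary (fraction, with percent):

explained: PC1 0.6184 (61.84%), PC2 0.3816 (38.16%);  cumulative: 0.6184, 1


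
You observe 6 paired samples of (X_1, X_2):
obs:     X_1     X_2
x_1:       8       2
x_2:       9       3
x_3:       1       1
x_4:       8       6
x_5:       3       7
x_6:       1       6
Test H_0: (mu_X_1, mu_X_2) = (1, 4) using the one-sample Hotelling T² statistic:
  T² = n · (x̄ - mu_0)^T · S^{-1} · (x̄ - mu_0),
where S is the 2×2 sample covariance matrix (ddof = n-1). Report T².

Step 1 — sample mean vector:
  mean(X_1) = (8 + 9 + 1 + 8 + 3 + 1) / 6 = 30/6 = 5
  mean(X_2) = (2 + 3 + 1 + 6 + 7 + 6) / 6 = 25/6 = 4.1667
  x̄ = (5, 4.1667),  deviation x̄ - mu_0 = (5, 4.1667) - (1, 4) = (4, 0.1667).

Step 2 — sample covariance matrix, S[i,j] = (1/(n-1)) · Σ_k (x_{k,i} - mean_i) · (x_{k,j} - mean_j), divisor n-1 = 5:
  S[X_1,X_1] = ((3)·(3) + (4)·(4) + (-4)·(-4) + (3)·(3) + (-2)·(-2) + (-4)·(-4)) / 5 = 70/5 = 14
  S[X_1,X_2] = ((3)·(-2.1667) + (4)·(-1.1667) + (-4)·(-3.1667) + (3)·(1.8333) + (-2)·(2.8333) + (-4)·(1.8333)) / 5 = -6/5 = -1.2
  S[X_2,X_2] = ((-2.1667)·(-2.1667) + (-1.1667)·(-1.1667) + (-3.1667)·(-3.1667) + (1.8333)·(1.8333) + (2.8333)·(2.8333) + (1.8333)·(1.8333)) / 5 = 30.8333/5 = 6.1667
  S = [[14, -1.2],
 [-1.2, 6.1667]].

Step 3 — invert S. det(S) = 14·6.1667 - (-1.2)² = 84.8933.
  S^{-1} = (1/det) · [[d, -b], [-b, a]] = [[0.0726, 0.0141],
 [0.0141, 0.1649]].

Step 4 — quadratic form (x̄ - mu_0)^T · S^{-1} · (x̄ - mu_0):
  S^{-1} · (x̄ - mu_0) = (0.2929, 0.084),
  (x̄ - mu_0)^T · [...] = (4)·(0.2929) + (0.1667)·(0.084) = 1.1857.

Step 5 — scale by n: T² = 6 · 1.1857 = 7.114.

T² ≈ 7.114


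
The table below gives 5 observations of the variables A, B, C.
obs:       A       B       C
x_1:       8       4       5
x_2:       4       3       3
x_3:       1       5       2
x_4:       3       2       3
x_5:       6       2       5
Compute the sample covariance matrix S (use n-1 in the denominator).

Step 1 — column means:
  mean(A) = (8 + 4 + 1 + 3 + 6) / 5 = 22/5 = 4.4
  mean(B) = (4 + 3 + 5 + 2 + 2) / 5 = 16/5 = 3.2
  mean(C) = (5 + 3 + 2 + 3 + 5) / 5 = 18/5 = 3.6

Step 2 — sample covariance S[i,j] = (1/(n-1)) · Σ_k (x_{k,i} - mean_i) · (x_{k,j} - mean_j), with n-1 = 4.
  S[A,A] = ((3.6)·(3.6) + (-0.4)·(-0.4) + (-3.4)·(-3.4) + (-1.4)·(-1.4) + (1.6)·(1.6)) / 4 = 29.2/4 = 7.3
  S[A,B] = ((3.6)·(0.8) + (-0.4)·(-0.2) + (-3.4)·(1.8) + (-1.4)·(-1.2) + (1.6)·(-1.2)) / 4 = -3.4/4 = -0.85
  S[A,C] = ((3.6)·(1.4) + (-0.4)·(-0.6) + (-3.4)·(-1.6) + (-1.4)·(-0.6) + (1.6)·(1.4)) / 4 = 13.8/4 = 3.45
  S[B,B] = ((0.8)·(0.8) + (-0.2)·(-0.2) + (1.8)·(1.8) + (-1.2)·(-1.2) + (-1.2)·(-1.2)) / 4 = 6.8/4 = 1.7
  S[B,C] = ((0.8)·(1.4) + (-0.2)·(-0.6) + (1.8)·(-1.6) + (-1.2)·(-0.6) + (-1.2)·(1.4)) / 4 = -2.6/4 = -0.65
  S[C,C] = ((1.4)·(1.4) + (-0.6)·(-0.6) + (-1.6)·(-1.6) + (-0.6)·(-0.6) + (1.4)·(1.4)) / 4 = 7.2/4 = 1.8

S is symmetric (S[j,i] = S[i,j]). Assembling:

S = [[7.3, -0.85, 3.45],
 [-0.85, 1.7, -0.65],
 [3.45, -0.65, 1.8]]


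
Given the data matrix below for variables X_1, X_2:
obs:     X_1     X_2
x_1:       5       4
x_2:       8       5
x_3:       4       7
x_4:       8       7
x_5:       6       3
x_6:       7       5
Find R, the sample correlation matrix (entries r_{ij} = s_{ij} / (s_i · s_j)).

Step 1 — column means:
  mean(X_1) = (5 + 8 + 4 + 8 + 6 + 7) / 6 = 38/6 = 6.3333
  mean(X_2) = (4 + 5 + 7 + 7 + 3 + 5) / 6 = 31/6 = 5.1667

Step 2 — sample variances and covariances s[i,j] = (1/(n-1)) · Σ_k (x_{k,i} - mean_i) · (x_{k,j} - mean_j), with n-1 = 5:
  s[X_1,X_1] = ((-1.3333)·(-1.3333) + (1.6667)·(1.6667) + (-2.3333)·(-2.3333) + (1.6667)·(1.6667) + (-0.3333)·(-0.3333) + (0.6667)·(0.6667)) / 5 = 13.3333/5 = 2.6667
  s[X_1,X_2] = ((-1.3333)·(-1.1667) + (1.6667)·(-0.1667) + (-2.3333)·(1.8333) + (1.6667)·(1.8333) + (-0.3333)·(-2.1667) + (0.6667)·(-0.1667)) / 5 = 0.6667/5 = 0.1333
  s[X_2,X_2] = ((-1.1667)·(-1.1667) + (-0.1667)·(-0.1667) + (1.8333)·(1.8333) + (1.8333)·(1.8333) + (-2.1667)·(-2.1667) + (-0.1667)·(-0.1667)) / 5 = 12.8333/5 = 2.5667
  Sample standard deviations s_i = √(s[i,i]):
  s(X_1) = √(2.6667) = 1.633
  s(X_2) = √(2.5667) = 1.6021

Step 3 — r_{ij} = s_{ij} / (s_i · s_j):
  r[X_1,X_1] = 1 (diagonal).
  r[X_1,X_2] = 0.1333 / (1.633 · 1.6021) = 0.1333 / 2.6162 = 0.051
  r[X_2,X_2] = 1 (diagonal).

R is symmetric with unit diagonal. Assembling:

R = [[1, 0.051],
 [0.051, 1]]


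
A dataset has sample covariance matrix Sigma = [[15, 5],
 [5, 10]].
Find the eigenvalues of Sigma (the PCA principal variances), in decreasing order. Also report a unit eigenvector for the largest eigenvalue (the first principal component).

Step 1 — characteristic polynomial of 2×2 Sigma:
  det(Sigma - λI) = λ² - trace · λ + det = 0.
  trace = 15 + 10 = 25, det = 15·10 - (5)² = 125.
Step 2 — discriminant:
  Δ = trace² - 4·det = 625 - 500 = 125.
Step 3 — eigenvalues:
  λ = (trace ± √Δ)/2 = (25 ± 11.1803)/2,
  λ_1 = 18.0902,  λ_2 = 6.9098.

Step 4 — unit eigenvector for λ_1: solve (Sigma - λ_1 I)v = 0. First row:
  (15 - 18.0902)·v_x + (5)·v_y = 0, i.e. (-3.0902)·v_x + (5)·v_y = 0,
  so v ∝ (b, λ_1 - a) = (5, 3.0902) = u.
  ||u|| = √((5)² + (3.0902)²) = √(34.5492) ≈ 5.8779,
  v_1 = u/||u|| ≈ (0.8507, 0.5257) (||v_1|| = 1).

λ_1 = 18.0902,  λ_2 = 6.9098;  v_1 ≈ (0.8507, 0.5257)


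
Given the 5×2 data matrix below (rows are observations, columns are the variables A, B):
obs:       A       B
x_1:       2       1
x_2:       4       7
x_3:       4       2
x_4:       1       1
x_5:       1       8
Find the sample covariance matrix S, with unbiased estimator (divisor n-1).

Step 1 — column means:
  mean(A) = (2 + 4 + 4 + 1 + 1) / 5 = 12/5 = 2.4
  mean(B) = (1 + 7 + 2 + 1 + 8) / 5 = 19/5 = 3.8

Step 2 — sample covariance S[i,j] = (1/(n-1)) · Σ_k (x_{k,i} - mean_i) · (x_{k,j} - mean_j), with n-1 = 4.
  S[A,A] = ((-0.4)·(-0.4) + (1.6)·(1.6) + (1.6)·(1.6) + (-1.4)·(-1.4) + (-1.4)·(-1.4)) / 4 = 9.2/4 = 2.3
  S[A,B] = ((-0.4)·(-2.8) + (1.6)·(3.2) + (1.6)·(-1.8) + (-1.4)·(-2.8) + (-1.4)·(4.2)) / 4 = 1.4/4 = 0.35
  S[B,B] = ((-2.8)·(-2.8) + (3.2)·(3.2) + (-1.8)·(-1.8) + (-2.8)·(-2.8) + (4.2)·(4.2)) / 4 = 46.8/4 = 11.7

S is symmetric (S[j,i] = S[i,j]). Assembling:

S = [[2.3, 0.35],
 [0.35, 11.7]]


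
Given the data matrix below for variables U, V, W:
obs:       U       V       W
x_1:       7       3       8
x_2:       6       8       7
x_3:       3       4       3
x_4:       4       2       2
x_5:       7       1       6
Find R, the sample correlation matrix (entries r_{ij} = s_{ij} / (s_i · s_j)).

Step 1 — column means:
  mean(U) = (7 + 6 + 3 + 4 + 7) / 5 = 27/5 = 5.4
  mean(V) = (3 + 8 + 4 + 2 + 1) / 5 = 18/5 = 3.6
  mean(W) = (8 + 7 + 3 + 2 + 6) / 5 = 26/5 = 5.2

Step 2 — sample variances and covariances s[i,j] = (1/(n-1)) · Σ_k (x_{k,i} - mean_i) · (x_{k,j} - mean_j), with n-1 = 4:
  s[U,U] = ((1.6)·(1.6) + (0.6)·(0.6) + (-2.4)·(-2.4) + (-1.4)·(-1.4) + (1.6)·(1.6)) / 4 = 13.2/4 = 3.3
  s[U,V] = ((1.6)·(-0.6) + (0.6)·(4.4) + (-2.4)·(0.4) + (-1.4)·(-1.6) + (1.6)·(-2.6)) / 4 = -1.2/4 = -0.3
  s[U,W] = ((1.6)·(2.8) + (0.6)·(1.8) + (-2.4)·(-2.2) + (-1.4)·(-3.2) + (1.6)·(0.8)) / 4 = 16.6/4 = 4.15
  s[V,V] = ((-0.6)·(-0.6) + (4.4)·(4.4) + (0.4)·(0.4) + (-1.6)·(-1.6) + (-2.6)·(-2.6)) / 4 = 29.2/4 = 7.3
  s[V,W] = ((-0.6)·(2.8) + (4.4)·(1.8) + (0.4)·(-2.2) + (-1.6)·(-3.2) + (-2.6)·(0.8)) / 4 = 8.4/4 = 2.1
  s[W,W] = ((2.8)·(2.8) + (1.8)·(1.8) + (-2.2)·(-2.2) + (-3.2)·(-3.2) + (0.8)·(0.8)) / 4 = 26.8/4 = 6.7
  Sample standard deviations s_i = √(s[i,i]):
  s(U) = √(3.3) = 1.8166
  s(V) = √(7.3) = 2.7019
  s(W) = √(6.7) = 2.5884

Step 3 — r_{ij} = s_{ij} / (s_i · s_j):
  r[U,U] = 1 (diagonal).
  r[U,V] = -0.3 / (1.8166 · 2.7019) = -0.3 / 4.9082 = -0.0611
  r[U,W] = 4.15 / (1.8166 · 2.5884) = 4.15 / 4.7021 = 0.8826
  r[V,V] = 1 (diagonal).
  r[V,W] = 2.1 / (2.7019 · 2.5884) = 2.1 / 6.9936 = 0.3003
  r[W,W] = 1 (diagonal).

R is symmetric with unit diagonal. Assembling:

R = [[1, -0.0611, 0.8826],
 [-0.0611, 1, 0.3003],
 [0.8826, 0.3003, 1]]


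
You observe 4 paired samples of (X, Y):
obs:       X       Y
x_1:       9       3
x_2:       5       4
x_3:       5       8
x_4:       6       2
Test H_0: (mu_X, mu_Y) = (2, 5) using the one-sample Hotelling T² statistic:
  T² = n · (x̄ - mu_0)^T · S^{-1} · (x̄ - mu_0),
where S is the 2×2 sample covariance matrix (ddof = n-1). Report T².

Step 1 — sample mean vector:
  mean(X) = (9 + 5 + 5 + 6) / 4 = 25/4 = 6.25
  mean(Y) = (3 + 4 + 8 + 2) / 4 = 17/4 = 4.25
  x̄ = (6.25, 4.25),  deviation x̄ - mu_0 = (6.25, 4.25) - (2, 5) = (4.25, -0.75).

Step 2 — sample covariance matrix, S[i,j] = (1/(n-1)) · Σ_k (x_{k,i} - mean_i) · (x_{k,j} - mean_j), divisor n-1 = 3:
  S[X,X] = ((2.75)·(2.75) + (-1.25)·(-1.25) + (-1.25)·(-1.25) + (-0.25)·(-0.25)) / 3 = 10.75/3 = 3.5833
  S[X,Y] = ((2.75)·(-1.25) + (-1.25)·(-0.25) + (-1.25)·(3.75) + (-0.25)·(-2.25)) / 3 = -7.25/3 = -2.4167
  S[Y,Y] = ((-1.25)·(-1.25) + (-0.25)·(-0.25) + (3.75)·(3.75) + (-2.25)·(-2.25)) / 3 = 20.75/3 = 6.9167
  S = [[3.5833, -2.4167],
 [-2.4167, 6.9167]].

Step 3 — invert S. det(S) = 3.5833·6.9167 - (-2.4167)² = 18.9444.
  S^{-1} = (1/det) · [[d, -b], [-b, a]] = [[0.3651, 0.1276],
 [0.1276, 0.1891]].

Step 4 — quadratic form (x̄ - mu_0)^T · S^{-1} · (x̄ - mu_0):
  S^{-1} · (x̄ - mu_0) = (1.456, 0.4003),
  (x̄ - mu_0)^T · [...] = (4.25)·(1.456) + (-0.75)·(0.4003) = 5.8878.

Step 5 — scale by n: T² = 4 · 5.8878 = 23.5513.

T² ≈ 23.5513


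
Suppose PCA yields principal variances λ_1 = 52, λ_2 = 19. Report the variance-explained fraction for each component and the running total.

Step 1 — total variance = trace(Sigma) = Σ λ_i = 52 + 19 = 71.

Step 2 — fraction explained by component i = λ_i / Σ λ:
  PC1: 52/71 = 0.7324
  PC2: 19/71 = 0.2676

Step 3 — cumulative fraction after k components = (λ_1 + ... + λ_k) / Σ λ:
  k = 1: 52/71 = 0.7324
  k = 2: (52 + 19)/71 = 71/71 = 1

Summary (fraction, with percent):

explained: PC1 0.7324 (73.24%), PC2 0.2676 (26.76%);  cumulative: 0.7324, 1


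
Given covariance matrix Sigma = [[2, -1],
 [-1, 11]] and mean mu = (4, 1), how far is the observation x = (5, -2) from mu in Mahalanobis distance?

Step 1 — centre the observation: (x - mu) = (1, -3).

Step 2 — invert Sigma. det(Sigma) = 2·11 - (-1)² = 21.
  Sigma^{-1} = (1/det) · [[d, -b], [-b, a]] = [[0.5238, 0.0476],
 [0.0476, 0.0952]].

Step 3 — form the quadratic (x - mu)^T · Sigma^{-1} · (x - mu):
  Sigma^{-1} · (x - mu) = (0.381, -0.2381).
  (x - mu)^T · [Sigma^{-1} · (x - mu)] = (1)·(0.381) + (-3)·(-0.2381) = 1.0952.

Step 4 — take square root: d = √(1.0952) ≈ 1.0465.

d(x, mu) = √(1.0952) ≈ 1.0465


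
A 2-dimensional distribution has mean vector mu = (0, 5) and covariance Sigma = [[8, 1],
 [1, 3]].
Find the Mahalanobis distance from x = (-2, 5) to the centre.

Step 1 — centre the observation: (x - mu) = (-2, 0).

Step 2 — invert Sigma. det(Sigma) = 8·3 - (1)² = 23.
  Sigma^{-1} = (1/det) · [[d, -b], [-b, a]] = [[0.1304, -0.0435],
 [-0.0435, 0.3478]].

Step 3 — form the quadratic (x - mu)^T · Sigma^{-1} · (x - mu):
  Sigma^{-1} · (x - mu) = (-0.2609, 0.087).
  (x - mu)^T · [Sigma^{-1} · (x - mu)] = (-2)·(-0.2609) + (0)·(0.087) = 0.5217.

Step 4 — take square root: d = √(0.5217) ≈ 0.7223.

d(x, mu) = √(0.5217) ≈ 0.7223


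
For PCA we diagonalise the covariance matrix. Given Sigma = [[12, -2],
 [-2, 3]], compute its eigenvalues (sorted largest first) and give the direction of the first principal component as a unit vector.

Step 1 — characteristic polynomial of 2×2 Sigma:
  det(Sigma - λI) = λ² - trace · λ + det = 0.
  trace = 12 + 3 = 15, det = 12·3 - (-2)² = 32.
Step 2 — discriminant:
  Δ = trace² - 4·det = 225 - 128 = 97.
Step 3 — eigenvalues:
  λ = (trace ± √Δ)/2 = (15 ± 9.8489)/2,
  λ_1 = 12.4244,  λ_2 = 2.5756.

Step 4 — unit eigenvector for λ_1: solve (Sigma - λ_1 I)v = 0. First row:
  (12 - 12.4244)·v_x + (-2)·v_y = 0, i.e. (-0.4244)·v_x + (-2)·v_y = 0,
  so v ∝ (b, λ_1 - a) = (-2, 0.4244); multiply by -1 so the first entry is positive: u = (2, -0.4244).
  ||u|| = √((2)² + (-0.4244)²) = √(4.1801) ≈ 2.0445,
  v_1 = u/||u|| ≈ (0.9782, -0.2076) (||v_1|| = 1).

λ_1 = 12.4244,  λ_2 = 2.5756;  v_1 ≈ (0.9782, -0.2076)


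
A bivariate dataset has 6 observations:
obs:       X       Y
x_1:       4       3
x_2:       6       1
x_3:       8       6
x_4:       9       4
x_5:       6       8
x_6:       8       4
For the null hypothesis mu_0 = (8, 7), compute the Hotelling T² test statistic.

Step 1 — sample mean vector:
  mean(X) = (4 + 6 + 8 + 9 + 6 + 8) / 6 = 41/6 = 6.8333
  mean(Y) = (3 + 1 + 6 + 4 + 8 + 4) / 6 = 26/6 = 4.3333
  x̄ = (6.8333, 4.3333),  deviation x̄ - mu_0 = (6.8333, 4.3333) - (8, 7) = (-1.1667, -2.6667).

Step 2 — sample covariance matrix, S[i,j] = (1/(n-1)) · Σ_k (x_{k,i} - mean_i) · (x_{k,j} - mean_j), divisor n-1 = 5:
  S[X,X] = ((-2.8333)·(-2.8333) + (-0.8333)·(-0.8333) + (1.1667)·(1.1667) + (2.1667)·(2.1667) + (-0.8333)·(-0.8333) + (1.1667)·(1.1667)) / 5 = 16.8333/5 = 3.3667
  S[X,Y] = ((-2.8333)·(-1.3333) + (-0.8333)·(-3.3333) + (1.1667)·(1.6667) + (2.1667)·(-0.3333) + (-0.8333)·(3.6667) + (1.1667)·(-0.3333)) / 5 = 4.3333/5 = 0.8667
  S[Y,Y] = ((-1.3333)·(-1.3333) + (-3.3333)·(-3.3333) + (1.6667)·(1.6667) + (-0.3333)·(-0.3333) + (3.6667)·(3.6667) + (-0.3333)·(-0.3333)) / 5 = 29.3333/5 = 5.8667
  S = [[3.3667, 0.8667],
 [0.8667, 5.8667]].

Step 3 — invert S. det(S) = 3.3667·5.8667 - (0.8667)² = 19.
  S^{-1} = (1/det) · [[d, -b], [-b, a]] = [[0.3088, -0.0456],
 [-0.0456, 0.1772]].

Step 4 — quadratic form (x̄ - mu_0)^T · S^{-1} · (x̄ - mu_0):
  S^{-1} · (x̄ - mu_0) = (-0.2386, -0.4193),
  (x̄ - mu_0)^T · [...] = (-1.1667)·(-0.2386) + (-2.6667)·(-0.4193) = 1.3965.

Step 5 — scale by n: T² = 6 · 1.3965 = 8.3789.

T² ≈ 8.3789


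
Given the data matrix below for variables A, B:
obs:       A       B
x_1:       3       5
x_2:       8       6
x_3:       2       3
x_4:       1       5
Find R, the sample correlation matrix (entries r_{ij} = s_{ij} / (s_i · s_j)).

Step 1 — column means:
  mean(A) = (3 + 8 + 2 + 1) / 4 = 14/4 = 3.5
  mean(B) = (5 + 6 + 3 + 5) / 4 = 19/4 = 4.75

Step 2 — sample variances and covariances s[i,j] = (1/(n-1)) · Σ_k (x_{k,i} - mean_i) · (x_{k,j} - mean_j), with n-1 = 3:
  s[A,A] = ((-0.5)·(-0.5) + (4.5)·(4.5) + (-1.5)·(-1.5) + (-2.5)·(-2.5)) / 3 = 29/3 = 9.6667
  s[A,B] = ((-0.5)·(0.25) + (4.5)·(1.25) + (-1.5)·(-1.75) + (-2.5)·(0.25)) / 3 = 7.5/3 = 2.5
  s[B,B] = ((0.25)·(0.25) + (1.25)·(1.25) + (-1.75)·(-1.75) + (0.25)·(0.25)) / 3 = 4.75/3 = 1.5833
  Sample standard deviations s_i = √(s[i,i]):
  s(A) = √(9.6667) = 3.1091
  s(B) = √(1.5833) = 1.2583

Step 3 — r_{ij} = s_{ij} / (s_i · s_j):
  r[A,A] = 1 (diagonal).
  r[A,B] = 2.5 / (3.1091 · 1.2583) = 2.5 / 3.9122 = 0.639
  r[B,B] = 1 (diagonal).

R is symmetric with unit diagonal. Assembling:

R = [[1, 0.639],
 [0.639, 1]]


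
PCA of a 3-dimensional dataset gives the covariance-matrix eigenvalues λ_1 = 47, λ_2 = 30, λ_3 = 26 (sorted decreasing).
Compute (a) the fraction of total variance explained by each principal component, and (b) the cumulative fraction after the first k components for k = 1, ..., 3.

Step 1 — total variance = trace(Sigma) = Σ λ_i = 47 + 30 + 26 = 103.

Step 2 — fraction explained by component i = λ_i / Σ λ:
  PC1: 47/103 = 0.4563
  PC2: 30/103 = 0.2913
  PC3: 26/103 = 0.2524

Step 3 — cumulative fraction after k components = (λ_1 + ... + λ_k) / Σ λ:
  k = 1: 47/103 = 0.4563
  k = 2: (47 + 30)/103 = 77/103 = 0.7476
  k = 3: (47 + 30 + 26)/103 = 103/103 = 1

Summary (fraction, with percent):

explained: PC1 0.4563 (45.63%), PC2 0.2913 (29.13%), PC3 0.2524 (25.24%);  cumulative: 0.4563, 0.7476, 1


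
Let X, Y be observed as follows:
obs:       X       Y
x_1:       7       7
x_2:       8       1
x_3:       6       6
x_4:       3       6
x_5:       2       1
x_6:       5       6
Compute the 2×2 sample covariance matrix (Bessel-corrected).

Step 1 — column means:
  mean(X) = (7 + 8 + 6 + 3 + 2 + 5) / 6 = 31/6 = 5.1667
  mean(Y) = (7 + 1 + 6 + 6 + 1 + 6) / 6 = 27/6 = 4.5

Step 2 — sample covariance S[i,j] = (1/(n-1)) · Σ_k (x_{k,i} - mean_i) · (x_{k,j} - mean_j), with n-1 = 5.
  S[X,X] = ((1.8333)·(1.8333) + (2.8333)·(2.8333) + (0.8333)·(0.8333) + (-2.1667)·(-2.1667) + (-3.1667)·(-3.1667) + (-0.1667)·(-0.1667)) / 5 = 26.8333/5 = 5.3667
  S[X,Y] = ((1.8333)·(2.5) + (2.8333)·(-3.5) + (0.8333)·(1.5) + (-2.1667)·(1.5) + (-3.1667)·(-3.5) + (-0.1667)·(1.5)) / 5 = 3.5/5 = 0.7
  S[Y,Y] = ((2.5)·(2.5) + (-3.5)·(-3.5) + (1.5)·(1.5) + (1.5)·(1.5) + (-3.5)·(-3.5) + (1.5)·(1.5)) / 5 = 37.5/5 = 7.5

S is symmetric (S[j,i] = S[i,j]). Assembling:

S = [[5.3667, 0.7],
 [0.7, 7.5]]


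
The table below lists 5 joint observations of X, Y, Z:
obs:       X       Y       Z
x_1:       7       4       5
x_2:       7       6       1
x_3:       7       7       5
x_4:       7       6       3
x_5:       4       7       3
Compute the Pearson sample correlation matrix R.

Step 1 — column means:
  mean(X) = (7 + 7 + 7 + 7 + 4) / 5 = 32/5 = 6.4
  mean(Y) = (4 + 6 + 7 + 6 + 7) / 5 = 30/5 = 6
  mean(Z) = (5 + 1 + 5 + 3 + 3) / 5 = 17/5 = 3.4

Step 2 — sample variances and covariances s[i,j] = (1/(n-1)) · Σ_k (x_{k,i} - mean_i) · (x_{k,j} - mean_j), with n-1 = 4:
  s[X,X] = ((0.6)·(0.6) + (0.6)·(0.6) + (0.6)·(0.6) + (0.6)·(0.6) + (-2.4)·(-2.4)) / 4 = 7.2/4 = 1.8
  s[X,Y] = ((0.6)·(-2) + (0.6)·(0) + (0.6)·(1) + (0.6)·(0) + (-2.4)·(1)) / 4 = -3/4 = -0.75
  s[X,Z] = ((0.6)·(1.6) + (0.6)·(-2.4) + (0.6)·(1.6) + (0.6)·(-0.4) + (-2.4)·(-0.4)) / 4 = 1.2/4 = 0.3
  s[Y,Y] = ((-2)·(-2) + (0)·(0) + (1)·(1) + (0)·(0) + (1)·(1)) / 4 = 6/4 = 1.5
  s[Y,Z] = ((-2)·(1.6) + (0)·(-2.4) + (1)·(1.6) + (0)·(-0.4) + (1)·(-0.4)) / 4 = -2/4 = -0.5
  s[Z,Z] = ((1.6)·(1.6) + (-2.4)·(-2.4) + (1.6)·(1.6) + (-0.4)·(-0.4) + (-0.4)·(-0.4)) / 4 = 11.2/4 = 2.8
  Sample standard deviations s_i = √(s[i,i]):
  s(X) = √(1.8) = 1.3416
  s(Y) = √(1.5) = 1.2247
  s(Z) = √(2.8) = 1.6733

Step 3 — r_{ij} = s_{ij} / (s_i · s_j):
  r[X,X] = 1 (diagonal).
  r[X,Y] = -0.75 / (1.3416 · 1.2247) = -0.75 / 1.6432 = -0.4564
  r[X,Z] = 0.3 / (1.3416 · 1.6733) = 0.3 / 2.245 = 0.1336
  r[Y,Y] = 1 (diagonal).
  r[Y,Z] = -0.5 / (1.2247 · 1.6733) = -0.5 / 2.0494 = -0.244
  r[Z,Z] = 1 (diagonal).

R is symmetric with unit diagonal. Assembling:

R = [[1, -0.4564, 0.1336],
 [-0.4564, 1, -0.244],
 [0.1336, -0.244, 1]]


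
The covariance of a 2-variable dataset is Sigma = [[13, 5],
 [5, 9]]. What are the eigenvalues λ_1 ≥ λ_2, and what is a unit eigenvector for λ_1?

Step 1 — characteristic polynomial of 2×2 Sigma:
  det(Sigma - λI) = λ² - trace · λ + det = 0.
  trace = 13 + 9 = 22, det = 13·9 - (5)² = 92.
Step 2 — discriminant:
  Δ = trace² - 4·det = 484 - 368 = 116.
Step 3 — eigenvalues:
  λ = (trace ± √Δ)/2 = (22 ± 10.7703)/2,
  λ_1 = 16.3852,  λ_2 = 5.6148.

Step 4 — unit eigenvector for λ_1: solve (Sigma - λ_1 I)v = 0. First row:
  (13 - 16.3852)·v_x + (5)·v_y = 0, i.e. (-3.3852)·v_x + (5)·v_y = 0,
  so v ∝ (b, λ_1 - a) = (5, 3.3852) = u.
  ||u|| = √((5)² + (3.3852)²) = √(36.4593) ≈ 6.0382,
  v_1 = u/||u|| ≈ (0.8281, 0.5606) (||v_1|| = 1).

λ_1 = 16.3852,  λ_2 = 5.6148;  v_1 ≈ (0.8281, 0.5606)


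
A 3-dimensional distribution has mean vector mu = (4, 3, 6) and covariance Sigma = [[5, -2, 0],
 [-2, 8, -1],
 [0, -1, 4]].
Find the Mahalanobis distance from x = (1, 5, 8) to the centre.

Step 1 — centre the observation: (x - mu) = (-3, 2, 2).

Step 2 — invert Sigma (cofactor / det for 3×3, or solve directly):
  Sigma^{-1} = [[0.223, 0.0576, 0.0144],
 [0.0576, 0.1439, 0.036],
 [0.0144, 0.036, 0.259]].

Step 3 — form the quadratic (x - mu)^T · Sigma^{-1} · (x - mu):
  Sigma^{-1} · (x - mu) = (-0.5252, 0.1871, 0.5468).
  (x - mu)^T · [Sigma^{-1} · (x - mu)] = (-3)·(-0.5252) + (2)·(0.1871) + (2)·(0.5468) = 3.0432.

Step 4 — take square root: d = √(3.0432) ≈ 1.7445.

d(x, mu) = √(3.0432) ≈ 1.7445


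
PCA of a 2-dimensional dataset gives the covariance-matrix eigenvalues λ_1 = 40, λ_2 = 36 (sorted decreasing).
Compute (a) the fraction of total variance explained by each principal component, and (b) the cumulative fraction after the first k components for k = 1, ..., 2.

Step 1 — total variance = trace(Sigma) = Σ λ_i = 40 + 36 = 76.

Step 2 — fraction explained by component i = λ_i / Σ λ:
  PC1: 40/76 = 0.5263
  PC2: 36/76 = 0.4737

Step 3 — cumulative fraction after k components = (λ_1 + ... + λ_k) / Σ λ:
  k = 1: 40/76 = 0.5263
  k = 2: (40 + 36)/76 = 76/76 = 1

Summary (fraction, with percent):

explained: PC1 0.5263 (52.63%), PC2 0.4737 (47.37%);  cumulative: 0.5263, 1


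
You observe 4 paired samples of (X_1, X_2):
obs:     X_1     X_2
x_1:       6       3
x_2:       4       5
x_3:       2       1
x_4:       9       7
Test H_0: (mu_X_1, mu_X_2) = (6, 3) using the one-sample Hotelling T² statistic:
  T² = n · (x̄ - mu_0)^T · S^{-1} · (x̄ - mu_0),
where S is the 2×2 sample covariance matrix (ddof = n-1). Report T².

Step 1 — sample mean vector:
  mean(X_1) = (6 + 4 + 2 + 9) / 4 = 21/4 = 5.25
  mean(X_2) = (3 + 5 + 1 + 7) / 4 = 16/4 = 4
  x̄ = (5.25, 4),  deviation x̄ - mu_0 = (5.25, 4) - (6, 3) = (-0.75, 1).

Step 2 — sample covariance matrix, S[i,j] = (1/(n-1)) · Σ_k (x_{k,i} - mean_i) · (x_{k,j} - mean_j), divisor n-1 = 3:
  S[X_1,X_1] = ((0.75)·(0.75) + (-1.25)·(-1.25) + (-3.25)·(-3.25) + (3.75)·(3.75)) / 3 = 26.75/3 = 8.9167
  S[X_1,X_2] = ((0.75)·(-1) + (-1.25)·(1) + (-3.25)·(-3) + (3.75)·(3)) / 3 = 19/3 = 6.3333
  S[X_2,X_2] = ((-1)·(-1) + (1)·(1) + (-3)·(-3) + (3)·(3)) / 3 = 20/3 = 6.6667
  S = [[8.9167, 6.3333],
 [6.3333, 6.6667]].

Step 3 — invert S. det(S) = 8.9167·6.6667 - (6.3333)² = 19.3333.
  S^{-1} = (1/det) · [[d, -b], [-b, a]] = [[0.3448, -0.3276],
 [-0.3276, 0.4612]].

Step 4 — quadratic form (x̄ - mu_0)^T · S^{-1} · (x̄ - mu_0):
  S^{-1} · (x̄ - mu_0) = (-0.5862, 0.7069),
  (x̄ - mu_0)^T · [...] = (-0.75)·(-0.5862) + (1)·(0.7069) = 1.1466.

Step 5 — scale by n: T² = 4 · 1.1466 = 4.5862.

T² ≈ 4.5862


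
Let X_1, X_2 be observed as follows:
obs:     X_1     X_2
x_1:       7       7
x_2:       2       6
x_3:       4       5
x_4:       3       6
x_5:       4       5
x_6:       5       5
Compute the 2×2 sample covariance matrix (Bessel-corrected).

Step 1 — column means:
  mean(X_1) = (7 + 2 + 4 + 3 + 4 + 5) / 6 = 25/6 = 4.1667
  mean(X_2) = (7 + 6 + 5 + 6 + 5 + 5) / 6 = 34/6 = 5.6667

Step 2 — sample covariance S[i,j] = (1/(n-1)) · Σ_k (x_{k,i} - mean_i) · (x_{k,j} - mean_j), with n-1 = 5.
  S[X_1,X_1] = ((2.8333)·(2.8333) + (-2.1667)·(-2.1667) + (-0.1667)·(-0.1667) + (-1.1667)·(-1.1667) + (-0.1667)·(-0.1667) + (0.8333)·(0.8333)) / 5 = 14.8333/5 = 2.9667
  S[X_1,X_2] = ((2.8333)·(1.3333) + (-2.1667)·(0.3333) + (-0.1667)·(-0.6667) + (-1.1667)·(0.3333) + (-0.1667)·(-0.6667) + (0.8333)·(-0.6667)) / 5 = 2.3333/5 = 0.4667
  S[X_2,X_2] = ((1.3333)·(1.3333) + (0.3333)·(0.3333) + (-0.6667)·(-0.6667) + (0.3333)·(0.3333) + (-0.6667)·(-0.6667) + (-0.6667)·(-0.6667)) / 5 = 3.3333/5 = 0.6667

S is symmetric (S[j,i] = S[i,j]). Assembling:

S = [[2.9667, 0.4667],
 [0.4667, 0.6667]]


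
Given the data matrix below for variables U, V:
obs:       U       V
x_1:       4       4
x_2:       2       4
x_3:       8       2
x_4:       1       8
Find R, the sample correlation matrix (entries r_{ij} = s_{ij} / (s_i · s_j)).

Step 1 — column means:
  mean(U) = (4 + 2 + 8 + 1) / 4 = 15/4 = 3.75
  mean(V) = (4 + 4 + 2 + 8) / 4 = 18/4 = 4.5

Step 2 — sample variances and covariances s[i,j] = (1/(n-1)) · Σ_k (x_{k,i} - mean_i) · (x_{k,j} - mean_j), with n-1 = 3:
  s[U,U] = ((0.25)·(0.25) + (-1.75)·(-1.75) + (4.25)·(4.25) + (-2.75)·(-2.75)) / 3 = 28.75/3 = 9.5833
  s[U,V] = ((0.25)·(-0.5) + (-1.75)·(-0.5) + (4.25)·(-2.5) + (-2.75)·(3.5)) / 3 = -19.5/3 = -6.5
  s[V,V] = ((-0.5)·(-0.5) + (-0.5)·(-0.5) + (-2.5)·(-2.5) + (3.5)·(3.5)) / 3 = 19/3 = 6.3333
  Sample standard deviations s_i = √(s[i,i]):
  s(U) = √(9.5833) = 3.0957
  s(V) = √(6.3333) = 2.5166

Step 3 — r_{ij} = s_{ij} / (s_i · s_j):
  r[U,U] = 1 (diagonal).
  r[U,V] = -6.5 / (3.0957 · 2.5166) = -6.5 / 7.7907 = -0.8343
  r[V,V] = 1 (diagonal).

R is symmetric with unit diagonal. Assembling:

R = [[1, -0.8343],
 [-0.8343, 1]]


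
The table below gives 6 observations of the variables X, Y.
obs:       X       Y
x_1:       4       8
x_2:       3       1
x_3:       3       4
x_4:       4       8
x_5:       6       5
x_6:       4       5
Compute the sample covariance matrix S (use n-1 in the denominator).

Step 1 — column means:
  mean(X) = (4 + 3 + 3 + 4 + 6 + 4) / 6 = 24/6 = 4
  mean(Y) = (8 + 1 + 4 + 8 + 5 + 5) / 6 = 31/6 = 5.1667

Step 2 — sample covariance S[i,j] = (1/(n-1)) · Σ_k (x_{k,i} - mean_i) · (x_{k,j} - mean_j), with n-1 = 5.
  S[X,X] = ((0)·(0) + (-1)·(-1) + (-1)·(-1) + (0)·(0) + (2)·(2) + (0)·(0)) / 5 = 6/5 = 1.2
  S[X,Y] = ((0)·(2.8333) + (-1)·(-4.1667) + (-1)·(-1.1667) + (0)·(2.8333) + (2)·(-0.1667) + (0)·(-0.1667)) / 5 = 5/5 = 1
  S[Y,Y] = ((2.8333)·(2.8333) + (-4.1667)·(-4.1667) + (-1.1667)·(-1.1667) + (2.8333)·(2.8333) + (-0.1667)·(-0.1667) + (-0.1667)·(-0.1667)) / 5 = 34.8333/5 = 6.9667

S is symmetric (S[j,i] = S[i,j]). Assembling:

S = [[1.2, 1],
 [1, 6.9667]]


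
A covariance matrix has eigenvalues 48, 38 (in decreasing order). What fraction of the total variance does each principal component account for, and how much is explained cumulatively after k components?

Step 1 — total variance = trace(Sigma) = Σ λ_i = 48 + 38 = 86.

Step 2 — fraction explained by component i = λ_i / Σ λ:
  PC1: 48/86 = 0.5581
  PC2: 38/86 = 0.4419

Step 3 — cumulative fraction after k components = (λ_1 + ... + λ_k) / Σ λ:
  k = 1: 48/86 = 0.5581
  k = 2: (48 + 38)/86 = 86/86 = 1

Summary (fraction, with percent):

explained: PC1 0.5581 (55.81%), PC2 0.4419 (44.19%);  cumulative: 0.5581, 1


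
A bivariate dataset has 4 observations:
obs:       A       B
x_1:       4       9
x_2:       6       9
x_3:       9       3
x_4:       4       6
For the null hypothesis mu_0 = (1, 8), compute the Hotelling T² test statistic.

Step 1 — sample mean vector:
  mean(A) = (4 + 6 + 9 + 4) / 4 = 23/4 = 5.75
  mean(B) = (9 + 9 + 3 + 6) / 4 = 27/4 = 6.75
  x̄ = (5.75, 6.75),  deviation x̄ - mu_0 = (5.75, 6.75) - (1, 8) = (4.75, -1.25).

Step 2 — sample covariance matrix, S[i,j] = (1/(n-1)) · Σ_k (x_{k,i} - mean_i) · (x_{k,j} - mean_j), divisor n-1 = 3:
  S[A,A] = ((-1.75)·(-1.75) + (0.25)·(0.25) + (3.25)·(3.25) + (-1.75)·(-1.75)) / 3 = 16.75/3 = 5.5833
  S[A,B] = ((-1.75)·(2.25) + (0.25)·(2.25) + (3.25)·(-3.75) + (-1.75)·(-0.75)) / 3 = -14.25/3 = -4.75
  S[B,B] = ((2.25)·(2.25) + (2.25)·(2.25) + (-3.75)·(-3.75) + (-0.75)·(-0.75)) / 3 = 24.75/3 = 8.25
  S = [[5.5833, -4.75],
 [-4.75, 8.25]].

Step 3 — invert S. det(S) = 5.5833·8.25 - (-4.75)² = 23.5.
  S^{-1} = (1/det) · [[d, -b], [-b, a]] = [[0.3511, 0.2021],
 [0.2021, 0.2376]].

Step 4 — quadratic form (x̄ - mu_0)^T · S^{-1} · (x̄ - mu_0):
  S^{-1} · (x̄ - mu_0) = (1.4149, 0.6631),
  (x̄ - mu_0)^T · [...] = (4.75)·(1.4149) + (-1.25)·(0.6631) = 5.8918.

Step 5 — scale by n: T² = 4 · 5.8918 = 23.5674.

T² ≈ 23.5674


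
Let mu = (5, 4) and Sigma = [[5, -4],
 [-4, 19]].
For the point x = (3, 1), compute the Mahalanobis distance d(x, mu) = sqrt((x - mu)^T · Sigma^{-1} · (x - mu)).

Step 1 — centre the observation: (x - mu) = (-2, -3).

Step 2 — invert Sigma. det(Sigma) = 5·19 - (-4)² = 79.
  Sigma^{-1} = (1/det) · [[d, -b], [-b, a]] = [[0.2405, 0.0506],
 [0.0506, 0.0633]].

Step 3 — form the quadratic (x - mu)^T · Sigma^{-1} · (x - mu):
  Sigma^{-1} · (x - mu) = (-0.6329, -0.2911).
  (x - mu)^T · [Sigma^{-1} · (x - mu)] = (-2)·(-0.6329) + (-3)·(-0.2911) = 2.1392.

Step 4 — take square root: d = √(2.1392) ≈ 1.4626.

d(x, mu) = √(2.1392) ≈ 1.4626
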